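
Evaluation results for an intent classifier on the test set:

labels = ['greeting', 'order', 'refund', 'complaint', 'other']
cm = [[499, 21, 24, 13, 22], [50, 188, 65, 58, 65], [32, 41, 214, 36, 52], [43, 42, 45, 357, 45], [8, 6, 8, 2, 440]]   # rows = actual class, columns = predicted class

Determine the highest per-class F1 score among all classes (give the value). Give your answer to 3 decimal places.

0.824

Per-class F1 score (2·TP/(2·TP+FP+FN)):
  greeting: TP=499, FP=50+32+43+8=133, FN=21+24+13+22=80 → 998/1211 = 0.8241
  order: TP=188, FP=21+41+42+6=110, FN=50+65+58+65=238 → 376/724 = 0.5193
  refund: TP=214, FP=24+65+45+8=142, FN=32+41+36+52=161 → 428/731 = 0.5855
  complaint: TP=357, FP=13+58+36+2=109, FN=43+42+45+45=175 → 714/998 = 0.7154
  other: TP=440, FP=22+65+52+45=184, FN=8+6+8+2=24 → 880/1088 = 0.8088
Highest is class 'greeting' with F1 score = 0.824.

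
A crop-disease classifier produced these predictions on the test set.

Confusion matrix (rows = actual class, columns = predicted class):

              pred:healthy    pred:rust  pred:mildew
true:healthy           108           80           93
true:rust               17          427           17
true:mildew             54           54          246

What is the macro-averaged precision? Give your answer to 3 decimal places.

0.685

Per-class precision (TP/(TP+FP)):
  healthy: TP=108, FP=17+54=71 → 108/179 = 0.6034
  rust: TP=427, FP=80+54=134 → 427/561 = 0.7611
  mildew: TP=246, FP=93+17=110 → 246/356 = 0.6910
Macro-precision = mean = (0.6034 + 0.7611 + 0.6910) / 3 = 0.685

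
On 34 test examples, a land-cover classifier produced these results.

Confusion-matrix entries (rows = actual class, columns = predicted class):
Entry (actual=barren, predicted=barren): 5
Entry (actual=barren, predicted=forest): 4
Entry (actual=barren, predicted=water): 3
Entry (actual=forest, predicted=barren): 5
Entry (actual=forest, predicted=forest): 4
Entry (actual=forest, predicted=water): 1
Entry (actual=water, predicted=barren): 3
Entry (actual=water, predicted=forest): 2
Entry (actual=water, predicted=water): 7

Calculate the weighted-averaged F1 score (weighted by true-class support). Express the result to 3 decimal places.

Per-class F1 score (2·TP/(2·TP+FP+FN)):
  barren: TP=5, FP=5+3=8, FN=4+3=7 → 10/25 = 0.4000
  forest: TP=4, FP=4+2=6, FN=5+1=6 → 8/20 = 0.4000
  water: TP=7, FP=3+1=4, FN=3+2=5 → 14/23 = 0.6087
Weighted-F1 score = Σ (supportᵢ/N)·F1 scoreᵢ with N=34: (12/34)·0.4000 + (10/34)·0.4000 + (12/34)·0.6087 = 0.474

0.474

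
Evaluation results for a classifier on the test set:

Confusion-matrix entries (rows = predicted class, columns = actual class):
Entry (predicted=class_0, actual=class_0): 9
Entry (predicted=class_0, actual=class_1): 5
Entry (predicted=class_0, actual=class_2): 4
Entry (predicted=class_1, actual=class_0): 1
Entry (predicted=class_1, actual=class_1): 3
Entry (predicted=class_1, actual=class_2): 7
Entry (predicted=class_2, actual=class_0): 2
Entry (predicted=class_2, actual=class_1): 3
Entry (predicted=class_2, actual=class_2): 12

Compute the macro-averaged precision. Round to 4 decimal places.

0.4929

Per-class precision (TP/(TP+FP)):
  class_0: TP=9, FP=5+4=9 → 9/18 = 0.50000
  class_1: TP=3, FP=1+7=8 → 3/11 = 0.27273
  class_2: TP=12, FP=2+3=5 → 12/17 = 0.70588
Macro-precision = mean = (0.50000 + 0.27273 + 0.70588) / 3 = 0.4929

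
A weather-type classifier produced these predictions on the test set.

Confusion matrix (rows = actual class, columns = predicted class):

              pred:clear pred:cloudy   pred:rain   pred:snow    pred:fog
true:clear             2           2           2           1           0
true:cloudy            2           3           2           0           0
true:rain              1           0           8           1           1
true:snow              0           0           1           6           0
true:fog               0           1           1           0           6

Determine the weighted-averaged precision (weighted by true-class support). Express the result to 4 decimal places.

Per-class precision (TP/(TP+FP)):
  clear: TP=2, FP=2+1+0+0=3 → 2/5 = 0.40000
  cloudy: TP=3, FP=2+0+0+1=3 → 3/6 = 0.50000
  rain: TP=8, FP=2+2+1+1=6 → 8/14 = 0.57143
  snow: TP=6, FP=1+0+1+0=2 → 6/8 = 0.75000
  fog: TP=6, FP=0+0+1+0=1 → 6/7 = 0.85714
Weighted-precision = Σ (supportᵢ/N)·precisionᵢ with N=40: (7/40)·0.40000 + (7/40)·0.50000 + (11/40)·0.57143 + (7/40)·0.75000 + (8/40)·0.85714 = 0.6173

0.6173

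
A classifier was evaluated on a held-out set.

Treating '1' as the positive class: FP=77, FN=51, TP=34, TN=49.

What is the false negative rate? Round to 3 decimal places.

FNR = FN/(FN+TP) = 51/(51+34) = 0.600

0.600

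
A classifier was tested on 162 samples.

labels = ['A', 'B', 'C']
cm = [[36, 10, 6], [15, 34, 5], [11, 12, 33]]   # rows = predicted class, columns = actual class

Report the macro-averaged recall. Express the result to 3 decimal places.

Per-class recall (TP/(TP+FN)):
  A: TP=36, FN=15+11=26 → 36/62 = 0.5806
  B: TP=34, FN=10+12=22 → 34/56 = 0.6071
  C: TP=33, FN=6+5=11 → 33/44 = 0.7500
Macro-recall = mean = (0.5806 + 0.6071 + 0.7500) / 3 = 0.646

0.646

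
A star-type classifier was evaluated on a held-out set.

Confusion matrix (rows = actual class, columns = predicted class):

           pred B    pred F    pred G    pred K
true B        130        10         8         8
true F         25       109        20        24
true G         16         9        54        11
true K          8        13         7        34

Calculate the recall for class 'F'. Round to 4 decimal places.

0.6124

Take TP from the diagonal, FP from the rest of the 'F' prediction marginal, FN from the rest of the 'F' actual marginal.
recall = TP/(TP+FN).
F: TP=109, FN=25+20+24=69 → 109/178 = 0.61236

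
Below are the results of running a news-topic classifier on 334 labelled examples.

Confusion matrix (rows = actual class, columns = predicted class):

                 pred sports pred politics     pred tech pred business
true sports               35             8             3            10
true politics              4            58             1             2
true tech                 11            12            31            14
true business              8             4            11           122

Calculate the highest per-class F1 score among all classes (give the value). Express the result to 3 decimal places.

Per-class F1 score (2·TP/(2·TP+FP+FN)):
  sports: TP=35, FP=4+11+8=23, FN=8+3+10=21 → 70/114 = 0.6140
  politics: TP=58, FP=8+12+4=24, FN=4+1+2=7 → 116/147 = 0.7891
  tech: TP=31, FP=3+1+11=15, FN=11+12+14=37 → 62/114 = 0.5439
  business: TP=122, FP=10+2+14=26, FN=8+4+11=23 → 244/293 = 0.8328
Highest is class 'business' with F1 score = 0.833.

0.833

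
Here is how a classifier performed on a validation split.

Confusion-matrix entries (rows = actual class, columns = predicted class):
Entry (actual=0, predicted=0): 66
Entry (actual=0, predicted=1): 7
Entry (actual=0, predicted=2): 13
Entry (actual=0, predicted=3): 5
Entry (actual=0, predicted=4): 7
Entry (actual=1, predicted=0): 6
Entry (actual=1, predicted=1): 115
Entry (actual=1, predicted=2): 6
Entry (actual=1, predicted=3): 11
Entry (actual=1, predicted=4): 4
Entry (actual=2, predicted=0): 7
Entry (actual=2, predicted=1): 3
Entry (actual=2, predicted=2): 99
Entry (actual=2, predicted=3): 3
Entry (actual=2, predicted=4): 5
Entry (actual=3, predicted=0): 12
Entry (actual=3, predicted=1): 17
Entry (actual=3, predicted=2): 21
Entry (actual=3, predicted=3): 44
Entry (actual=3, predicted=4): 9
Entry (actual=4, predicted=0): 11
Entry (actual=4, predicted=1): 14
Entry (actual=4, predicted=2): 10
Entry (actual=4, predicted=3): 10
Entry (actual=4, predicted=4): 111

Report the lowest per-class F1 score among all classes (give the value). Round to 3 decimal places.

0.500

Per-class F1 score (2·TP/(2·TP+FP+FN)):
  0: TP=66, FP=6+7+12+11=36, FN=7+13+5+7=32 → 132/200 = 0.6600
  1: TP=115, FP=7+3+17+14=41, FN=6+6+11+4=27 → 230/298 = 0.7718
  2: TP=99, FP=13+6+21+10=50, FN=7+3+3+5=18 → 198/266 = 0.7444
  3: TP=44, FP=5+11+3+10=29, FN=12+17+21+9=59 → 88/176 = 0.5000
  4: TP=111, FP=7+4+5+9=25, FN=11+14+10+10=45 → 222/292 = 0.7603
Lowest is class '3' with F1 score = 0.500.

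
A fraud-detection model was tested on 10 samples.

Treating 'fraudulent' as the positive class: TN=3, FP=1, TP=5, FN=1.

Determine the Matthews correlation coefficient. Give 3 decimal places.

0.583

MCC = (TP·TN − FP·FN) / √((TP+FP)(TP+FN)(TN+FP)(TN+FN))
Numerator = 5·3 − 1·1 = 14
Denominator = √(6·6·4·4) = √576 = 24.0000
MCC = 14 / 24.0000 = 0.583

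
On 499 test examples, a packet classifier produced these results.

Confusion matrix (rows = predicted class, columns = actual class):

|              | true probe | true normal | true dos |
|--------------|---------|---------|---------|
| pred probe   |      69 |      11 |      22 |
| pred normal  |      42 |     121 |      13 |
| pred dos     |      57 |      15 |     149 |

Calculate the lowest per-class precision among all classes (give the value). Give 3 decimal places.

Per-class precision (TP/(TP+FP)):
  probe: TP=69, FP=11+22=33 → 69/102 = 0.6765
  normal: TP=121, FP=42+13=55 → 121/176 = 0.6875
  dos: TP=149, FP=57+15=72 → 149/221 = 0.6742
Lowest is class 'dos' with precision = 0.674.

0.674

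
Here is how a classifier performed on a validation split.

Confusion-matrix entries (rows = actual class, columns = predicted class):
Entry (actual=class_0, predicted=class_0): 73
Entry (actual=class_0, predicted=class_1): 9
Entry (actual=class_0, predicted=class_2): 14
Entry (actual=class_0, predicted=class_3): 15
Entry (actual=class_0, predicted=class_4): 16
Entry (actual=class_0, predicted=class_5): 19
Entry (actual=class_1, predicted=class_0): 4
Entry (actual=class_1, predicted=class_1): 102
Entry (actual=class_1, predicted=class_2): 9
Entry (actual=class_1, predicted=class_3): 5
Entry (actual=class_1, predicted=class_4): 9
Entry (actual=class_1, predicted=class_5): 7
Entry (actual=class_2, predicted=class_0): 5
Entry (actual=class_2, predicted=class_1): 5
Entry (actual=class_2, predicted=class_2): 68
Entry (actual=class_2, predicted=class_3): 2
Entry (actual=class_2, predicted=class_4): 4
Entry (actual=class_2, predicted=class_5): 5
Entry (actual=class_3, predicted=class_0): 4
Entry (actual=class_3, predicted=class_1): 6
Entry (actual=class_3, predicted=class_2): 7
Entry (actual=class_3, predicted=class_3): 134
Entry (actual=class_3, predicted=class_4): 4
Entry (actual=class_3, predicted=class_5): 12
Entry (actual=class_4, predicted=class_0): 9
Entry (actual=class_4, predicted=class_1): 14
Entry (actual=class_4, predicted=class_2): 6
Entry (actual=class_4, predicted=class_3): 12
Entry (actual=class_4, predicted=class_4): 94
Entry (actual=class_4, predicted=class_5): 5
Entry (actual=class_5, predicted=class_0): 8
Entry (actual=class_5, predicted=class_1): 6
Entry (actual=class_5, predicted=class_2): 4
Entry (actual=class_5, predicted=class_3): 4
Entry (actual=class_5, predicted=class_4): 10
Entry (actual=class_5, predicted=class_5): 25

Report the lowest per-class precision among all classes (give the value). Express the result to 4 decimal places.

0.3425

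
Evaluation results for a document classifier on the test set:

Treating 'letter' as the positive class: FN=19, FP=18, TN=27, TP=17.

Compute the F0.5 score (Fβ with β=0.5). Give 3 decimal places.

0.483

Fβ = (1+β²)·TP / ((1+β²)·TP + β²·FN + FP), with β²=1/4
= 1.25·17 / (1.25·17 + 0.25·19 + 18) = 0.483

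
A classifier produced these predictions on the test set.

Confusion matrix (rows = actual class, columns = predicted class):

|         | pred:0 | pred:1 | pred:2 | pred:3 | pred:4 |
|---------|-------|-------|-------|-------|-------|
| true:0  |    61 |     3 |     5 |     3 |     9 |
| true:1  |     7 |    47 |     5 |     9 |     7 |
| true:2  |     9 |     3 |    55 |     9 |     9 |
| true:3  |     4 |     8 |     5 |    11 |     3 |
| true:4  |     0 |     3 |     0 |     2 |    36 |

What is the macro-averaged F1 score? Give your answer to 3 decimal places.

0.633

Per-class F1 score (2·TP/(2·TP+FP+FN)):
  0: TP=61, FP=7+9+4+0=20, FN=3+5+3+9=20 → 122/162 = 0.7531
  1: TP=47, FP=3+3+8+3=17, FN=7+5+9+7=28 → 94/139 = 0.6763
  2: TP=55, FP=5+5+5+0=15, FN=9+3+9+9=30 → 110/155 = 0.7097
  3: TP=11, FP=3+9+9+2=23, FN=4+8+5+3=20 → 22/65 = 0.3385
  4: TP=36, FP=9+7+9+3=28, FN=0+3+0+2=5 → 72/105 = 0.6857
Macro-F1 score = mean = (0.7531 + 0.6763 + 0.7097 + 0.3385 + 0.6857) / 5 = 0.633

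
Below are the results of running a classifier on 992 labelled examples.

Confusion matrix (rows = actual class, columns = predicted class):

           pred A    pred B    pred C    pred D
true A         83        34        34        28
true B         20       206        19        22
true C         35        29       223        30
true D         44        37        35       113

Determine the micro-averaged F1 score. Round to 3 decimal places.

Micro-averaging pools counts across classes: ΣTP=625, ΣFP=367, ΣFN=367.
Micro-F1 score = 2·TP/(2·TP+FP+FN) on pooled counts = 0.630 (equals overall accuracy in single-label multiclass).

0.630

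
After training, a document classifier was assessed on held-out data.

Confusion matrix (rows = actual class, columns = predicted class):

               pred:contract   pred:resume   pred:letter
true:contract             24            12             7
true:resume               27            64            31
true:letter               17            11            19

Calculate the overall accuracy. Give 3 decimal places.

Accuracy = trace / total = (24+64+19=107) / 212 = 107/212 = 0.505

0.505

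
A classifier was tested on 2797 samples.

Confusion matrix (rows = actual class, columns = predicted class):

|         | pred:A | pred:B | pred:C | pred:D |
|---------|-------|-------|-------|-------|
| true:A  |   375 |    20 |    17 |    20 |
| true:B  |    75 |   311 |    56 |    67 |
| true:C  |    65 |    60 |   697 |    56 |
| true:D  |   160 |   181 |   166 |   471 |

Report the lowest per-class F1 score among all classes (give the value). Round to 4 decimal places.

0.5754

Per-class F1 score (2·TP/(2·TP+FP+FN)):
  A: TP=375, FP=75+65+160=300, FN=20+17+20=57 → 750/1107 = 0.67751
  B: TP=311, FP=20+60+181=261, FN=75+56+67=198 → 622/1081 = 0.57539
  C: TP=697, FP=17+56+166=239, FN=65+60+56=181 → 1394/1814 = 0.76847
  D: TP=471, FP=20+67+56=143, FN=160+181+166=507 → 942/1592 = 0.59171
Lowest is class 'B' with F1 score = 0.5754.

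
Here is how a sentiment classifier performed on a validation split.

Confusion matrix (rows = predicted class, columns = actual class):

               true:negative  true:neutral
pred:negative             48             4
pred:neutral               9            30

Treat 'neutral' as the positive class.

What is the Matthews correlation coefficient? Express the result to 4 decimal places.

0.7082

MCC = (TP·TN − FP·FN) / √((TP+FP)(TP+FN)(TN+FP)(TN+FN))
Numerator = 30·48 − 9·4 = 1404
Denominator = √(39·34·57·52) = √3930264 = 1982.4893
MCC = 1404 / 1982.4893 = 0.7082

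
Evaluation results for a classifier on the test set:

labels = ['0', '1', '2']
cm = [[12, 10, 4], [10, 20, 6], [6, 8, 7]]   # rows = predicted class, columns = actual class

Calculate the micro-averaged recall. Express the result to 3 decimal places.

Micro-averaging pools counts across classes: ΣTP=39, ΣFP=44, ΣFN=44.
Micro-recall = TP/(TP+FN) on pooled counts = 0.470 (equals overall accuracy in single-label multiclass).

0.470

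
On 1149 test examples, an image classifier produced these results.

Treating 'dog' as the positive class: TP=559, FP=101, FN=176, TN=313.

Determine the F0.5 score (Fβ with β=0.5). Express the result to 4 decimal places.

0.8281

Fβ = (1+β²)·TP / ((1+β²)·TP + β²·FN + FP), with β²=1/4
= 1.25·559 / (1.25·559 + 0.25·176 + 101) = 0.8281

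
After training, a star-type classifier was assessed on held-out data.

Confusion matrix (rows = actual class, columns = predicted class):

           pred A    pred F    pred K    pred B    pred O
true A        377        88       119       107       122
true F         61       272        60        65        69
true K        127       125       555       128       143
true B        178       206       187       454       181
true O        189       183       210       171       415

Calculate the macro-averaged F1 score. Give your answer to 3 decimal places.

Per-class F1 score (2·TP/(2·TP+FP+FN)):
  A: TP=377, FP=61+127+178+189=555, FN=88+119+107+122=436 → 754/1745 = 0.4321
  F: TP=272, FP=88+125+206+183=602, FN=61+60+65+69=255 → 544/1401 = 0.3883
  K: TP=555, FP=119+60+187+210=576, FN=127+125+128+143=523 → 1110/2209 = 0.5025
  B: TP=454, FP=107+65+128+171=471, FN=178+206+187+181=752 → 908/2131 = 0.4261
  O: TP=415, FP=122+69+143+181=515, FN=189+183+210+171=753 → 830/2098 = 0.3956
Macro-F1 score = mean = (0.4321 + 0.3883 + 0.5025 + 0.4261 + 0.3956) / 5 = 0.429

0.429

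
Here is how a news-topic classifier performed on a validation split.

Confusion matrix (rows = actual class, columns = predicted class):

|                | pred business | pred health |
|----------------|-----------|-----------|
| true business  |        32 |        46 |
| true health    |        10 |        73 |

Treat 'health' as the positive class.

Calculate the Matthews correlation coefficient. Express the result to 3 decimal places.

0.330

MCC = (TP·TN − FP·FN) / √((TP+FP)(TP+FN)(TN+FP)(TN+FN))
Numerator = 73·32 − 46·10 = 1876
Denominator = √(119·83·78·42) = √32357052 = 5688.3259
MCC = 1876 / 5688.3259 = 0.330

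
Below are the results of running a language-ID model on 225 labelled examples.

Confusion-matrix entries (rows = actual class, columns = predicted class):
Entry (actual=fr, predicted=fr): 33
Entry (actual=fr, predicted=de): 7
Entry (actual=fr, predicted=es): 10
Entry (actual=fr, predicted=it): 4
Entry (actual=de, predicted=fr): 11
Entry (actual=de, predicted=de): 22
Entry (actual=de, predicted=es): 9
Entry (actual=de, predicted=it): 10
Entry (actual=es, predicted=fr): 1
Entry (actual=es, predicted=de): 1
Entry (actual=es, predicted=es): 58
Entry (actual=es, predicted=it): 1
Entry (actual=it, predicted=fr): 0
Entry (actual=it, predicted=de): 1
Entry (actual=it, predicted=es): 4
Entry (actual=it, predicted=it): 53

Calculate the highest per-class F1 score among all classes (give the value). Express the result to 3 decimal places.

Per-class F1 score (2·TP/(2·TP+FP+FN)):
  fr: TP=33, FP=11+1+0=12, FN=7+10+4=21 → 66/99 = 0.6667
  de: TP=22, FP=7+1+1=9, FN=11+9+10=30 → 44/83 = 0.5301
  es: TP=58, FP=10+9+4=23, FN=1+1+1=3 → 116/142 = 0.8169
  it: TP=53, FP=4+10+1=15, FN=0+1+4=5 → 106/126 = 0.8413
Highest is class 'it' with F1 score = 0.841.

0.841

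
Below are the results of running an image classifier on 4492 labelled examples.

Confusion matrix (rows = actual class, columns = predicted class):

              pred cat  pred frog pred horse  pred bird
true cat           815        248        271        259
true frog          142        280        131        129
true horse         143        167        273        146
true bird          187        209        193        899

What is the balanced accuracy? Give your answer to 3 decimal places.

0.475

Balanced accuracy = mean of per-class recall.
  cat: recall = 815/1593 = 0.5116
  frog: recall = 280/682 = 0.4106
  horse: recall = 273/729 = 0.3745
  bird: recall = 899/1488 = 0.6042
Mean = (0.5116 + 0.4106 + 0.3745 + 0.6042) / 4 = 0.475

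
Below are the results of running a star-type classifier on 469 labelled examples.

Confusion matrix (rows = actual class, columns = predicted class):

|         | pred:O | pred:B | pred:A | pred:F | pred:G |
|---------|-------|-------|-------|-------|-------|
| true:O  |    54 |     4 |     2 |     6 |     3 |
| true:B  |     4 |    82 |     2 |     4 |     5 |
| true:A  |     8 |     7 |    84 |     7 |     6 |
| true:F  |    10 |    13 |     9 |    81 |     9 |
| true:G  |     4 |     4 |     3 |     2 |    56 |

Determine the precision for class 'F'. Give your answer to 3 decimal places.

precision = TP/(TP+FP).
F: TP=81, FP=6+4+7+2=19 → 81/100 = 0.8100

0.810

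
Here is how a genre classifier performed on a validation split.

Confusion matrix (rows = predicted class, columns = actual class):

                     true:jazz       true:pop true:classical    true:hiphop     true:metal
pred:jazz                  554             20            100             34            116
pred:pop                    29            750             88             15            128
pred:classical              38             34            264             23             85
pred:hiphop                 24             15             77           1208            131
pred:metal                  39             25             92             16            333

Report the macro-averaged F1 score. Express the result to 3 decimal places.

0.686

Per-class F1 score (2·TP/(2·TP+FP+FN)):
  jazz: TP=554, FP=20+100+34+116=270, FN=29+38+24+39=130 → 1108/1508 = 0.7347
  pop: TP=750, FP=29+88+15+128=260, FN=20+34+15+25=94 → 1500/1854 = 0.8091
  classical: TP=264, FP=38+34+23+85=180, FN=100+88+77+92=357 → 528/1065 = 0.4958
  hiphop: TP=1208, FP=24+15+77+131=247, FN=34+15+23+16=88 → 2416/2751 = 0.8782
  metal: TP=333, FP=39+25+92+16=172, FN=116+128+85+131=460 → 666/1298 = 0.5131
Macro-F1 score = mean = (0.7347 + 0.8091 + 0.4958 + 0.8782 + 0.5131) / 5 = 0.686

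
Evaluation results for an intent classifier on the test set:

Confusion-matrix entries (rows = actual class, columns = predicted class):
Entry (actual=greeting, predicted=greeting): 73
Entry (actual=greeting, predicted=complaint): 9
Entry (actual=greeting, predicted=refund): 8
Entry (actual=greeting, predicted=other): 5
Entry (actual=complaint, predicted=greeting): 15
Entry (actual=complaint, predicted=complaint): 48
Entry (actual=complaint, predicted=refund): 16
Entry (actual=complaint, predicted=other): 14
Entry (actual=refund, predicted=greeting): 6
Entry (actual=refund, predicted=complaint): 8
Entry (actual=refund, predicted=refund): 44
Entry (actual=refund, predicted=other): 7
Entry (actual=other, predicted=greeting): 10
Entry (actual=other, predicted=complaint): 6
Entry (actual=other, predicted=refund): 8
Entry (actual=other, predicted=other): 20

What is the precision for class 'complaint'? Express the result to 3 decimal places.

Take TP from the diagonal, FP from the rest of the 'complaint' prediction marginal, FN from the rest of the 'complaint' actual marginal.
precision = TP/(TP+FP).
complaint: TP=48, FP=9+8+6=23 → 48/71 = 0.6761

0.676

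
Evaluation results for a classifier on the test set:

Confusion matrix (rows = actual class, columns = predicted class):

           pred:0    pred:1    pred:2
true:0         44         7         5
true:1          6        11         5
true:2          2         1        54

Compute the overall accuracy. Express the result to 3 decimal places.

Accuracy = trace / total = (44+11+54=109) / 135 = 109/135 = 0.807

0.807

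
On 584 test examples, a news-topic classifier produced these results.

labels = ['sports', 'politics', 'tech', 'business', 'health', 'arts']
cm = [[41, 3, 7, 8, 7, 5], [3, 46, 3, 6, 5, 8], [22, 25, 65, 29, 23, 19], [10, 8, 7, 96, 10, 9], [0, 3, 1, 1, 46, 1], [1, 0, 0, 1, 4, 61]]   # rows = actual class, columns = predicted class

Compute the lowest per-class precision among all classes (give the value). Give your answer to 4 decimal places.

0.4842

Per-class precision (TP/(TP+FP)):
  sports: TP=41, FP=3+22+10+0+1=36 → 41/77 = 0.53247
  politics: TP=46, FP=3+25+8+3+0=39 → 46/85 = 0.54118
  tech: TP=65, FP=7+3+7+1+0=18 → 65/83 = 0.78313
  business: TP=96, FP=8+6+29+1+1=45 → 96/141 = 0.68085
  health: TP=46, FP=7+5+23+10+4=49 → 46/95 = 0.48421
  arts: TP=61, FP=5+8+19+9+1=42 → 61/103 = 0.59223
Lowest is class 'health' with precision = 0.4842.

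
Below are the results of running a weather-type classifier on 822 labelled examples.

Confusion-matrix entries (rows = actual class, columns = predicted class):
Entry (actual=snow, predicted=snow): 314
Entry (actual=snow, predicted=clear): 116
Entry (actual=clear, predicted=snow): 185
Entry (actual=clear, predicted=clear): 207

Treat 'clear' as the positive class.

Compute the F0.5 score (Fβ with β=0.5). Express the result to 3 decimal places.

0.615

Fβ = (1+β²)·TP / ((1+β²)·TP + β²·FN + FP), with β²=1/4
= 1.25·207 / (1.25·207 + 0.25·185 + 116) = 0.615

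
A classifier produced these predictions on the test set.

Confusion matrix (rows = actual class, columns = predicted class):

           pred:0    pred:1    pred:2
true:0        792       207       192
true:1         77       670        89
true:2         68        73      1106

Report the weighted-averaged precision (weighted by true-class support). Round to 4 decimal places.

0.7913

Per-class precision (TP/(TP+FP)):
  0: TP=792, FP=77+68=145 → 792/937 = 0.84525
  1: TP=670, FP=207+73=280 → 670/950 = 0.70526
  2: TP=1106, FP=192+89=281 → 1106/1387 = 0.79740
Weighted-precision = Σ (supportᵢ/N)·precisionᵢ with N=3274: (1191/3274)·0.84525 + (836/3274)·0.70526 + (1247/3274)·0.79740 = 0.7913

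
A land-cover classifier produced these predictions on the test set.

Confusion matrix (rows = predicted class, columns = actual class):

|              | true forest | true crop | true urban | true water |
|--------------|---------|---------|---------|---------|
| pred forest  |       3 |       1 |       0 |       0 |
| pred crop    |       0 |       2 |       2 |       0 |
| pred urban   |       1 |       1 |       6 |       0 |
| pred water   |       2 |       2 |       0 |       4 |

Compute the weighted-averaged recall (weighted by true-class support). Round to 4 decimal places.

0.6250

Per-class recall (TP/(TP+FN)):
  forest: TP=3, FN=0+1+2=3 → 3/6 = 0.50000
  crop: TP=2, FN=1+1+2=4 → 2/6 = 0.33333
  urban: TP=6, FN=0+2+0=2 → 6/8 = 0.75000
  water: TP=4, FN=0+0+0=0 → 4/4 = 1.00000
Weighted-recall = Σ (supportᵢ/N)·recallᵢ with N=24: (6/24)·0.50000 + (6/24)·0.33333 + (8/24)·0.75000 + (4/24)·1.00000 = 0.6250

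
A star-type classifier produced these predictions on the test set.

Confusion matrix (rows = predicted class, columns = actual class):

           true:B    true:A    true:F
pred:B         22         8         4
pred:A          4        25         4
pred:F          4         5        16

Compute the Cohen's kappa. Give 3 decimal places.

Observed agreement pₒ = trace/N = 63/92 = 0.6848
Expected agreement pₑ = Σ (rowᵢ·colᵢ)/N² = (30·34 + 38·33 + 24·25)/92² = 0.3396
κ = (pₒ − pₑ)/(1 − pₑ) = (0.6848 − 0.3396)/(1 − 0.3396) = 0.523

0.523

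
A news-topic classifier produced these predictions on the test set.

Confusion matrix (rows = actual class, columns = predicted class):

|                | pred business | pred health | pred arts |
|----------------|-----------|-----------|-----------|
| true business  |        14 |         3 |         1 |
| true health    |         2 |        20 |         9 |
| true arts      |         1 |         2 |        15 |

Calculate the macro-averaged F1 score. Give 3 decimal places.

Per-class F1 score (2·TP/(2·TP+FP+FN)):
  business: TP=14, FP=2+1=3, FN=3+1=4 → 28/35 = 0.8000
  health: TP=20, FP=3+2=5, FN=2+9=11 → 40/56 = 0.7143
  arts: TP=15, FP=1+9=10, FN=1+2=3 → 30/43 = 0.6977
Macro-F1 score = mean = (0.8000 + 0.7143 + 0.6977) / 3 = 0.737

0.737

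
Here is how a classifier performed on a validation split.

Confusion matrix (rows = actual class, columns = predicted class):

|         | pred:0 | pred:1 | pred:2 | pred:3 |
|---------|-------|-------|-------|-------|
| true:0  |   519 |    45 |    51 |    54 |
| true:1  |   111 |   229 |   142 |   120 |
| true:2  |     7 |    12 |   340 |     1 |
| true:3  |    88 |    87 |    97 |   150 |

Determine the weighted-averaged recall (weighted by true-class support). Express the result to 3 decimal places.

Per-class recall (TP/(TP+FN)):
  0: TP=519, FN=45+51+54=150 → 519/669 = 0.7758
  1: TP=229, FN=111+142+120=373 → 229/602 = 0.3804
  2: TP=340, FN=7+12+1=20 → 340/360 = 0.9444
  3: TP=150, FN=88+87+97=272 → 150/422 = 0.3555
Weighted-recall = Σ (supportᵢ/N)·recallᵢ with N=2053: (669/2053)·0.7758 + (602/2053)·0.3804 + (360/2053)·0.9444 + (422/2053)·0.3555 = 0.603

0.603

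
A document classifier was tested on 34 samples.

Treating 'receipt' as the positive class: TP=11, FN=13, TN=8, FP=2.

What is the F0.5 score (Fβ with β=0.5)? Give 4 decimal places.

Fβ = (1+β²)·TP / ((1+β²)·TP + β²·FN + FP), with β²=1/4
= 1.25·11 / (1.25·11 + 0.25·13 + 2) = 0.7237

0.7237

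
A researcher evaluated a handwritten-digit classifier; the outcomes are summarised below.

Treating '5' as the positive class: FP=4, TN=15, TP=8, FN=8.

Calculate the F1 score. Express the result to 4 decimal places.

0.5714

Precision = TP/(TP+FP) = 8/12 = 0.6667
Recall = TP/(TP+FN) = 8/16 = 0.5000
F1 = 2·TP/(2·TP+FP+FN) = 16/28 = 0.5714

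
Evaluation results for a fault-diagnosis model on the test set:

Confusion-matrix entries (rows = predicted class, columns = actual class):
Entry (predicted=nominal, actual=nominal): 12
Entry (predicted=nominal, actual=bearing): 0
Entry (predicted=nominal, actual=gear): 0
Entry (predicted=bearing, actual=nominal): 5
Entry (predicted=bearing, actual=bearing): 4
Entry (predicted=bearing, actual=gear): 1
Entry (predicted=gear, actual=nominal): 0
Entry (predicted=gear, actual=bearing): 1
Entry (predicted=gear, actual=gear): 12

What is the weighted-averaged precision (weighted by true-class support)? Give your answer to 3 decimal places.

Per-class precision (TP/(TP+FP)):
  nominal: TP=12, FP=0+0=0 → 12/12 = 1.0000
  bearing: TP=4, FP=5+1=6 → 4/10 = 0.4000
  gear: TP=12, FP=0+1=1 → 12/13 = 0.9231
Weighted-precision = Σ (supportᵢ/N)·precisionᵢ with N=35: (17/35)·1.0000 + (5/35)·0.4000 + (13/35)·0.9231 = 0.886

0.886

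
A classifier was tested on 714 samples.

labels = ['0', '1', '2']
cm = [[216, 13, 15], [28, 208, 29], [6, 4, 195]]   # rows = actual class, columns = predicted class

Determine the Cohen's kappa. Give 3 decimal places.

0.801

Observed agreement pₒ = trace/N = 619/714 = 0.8669
Expected agreement pₑ = Σ (rowᵢ·colᵢ)/N² = (244·250 + 265·225 + 205·239)/714² = 0.3327
κ = (pₒ − pₑ)/(1 − pₑ) = (0.8669 − 0.3327)/(1 − 0.3327) = 0.801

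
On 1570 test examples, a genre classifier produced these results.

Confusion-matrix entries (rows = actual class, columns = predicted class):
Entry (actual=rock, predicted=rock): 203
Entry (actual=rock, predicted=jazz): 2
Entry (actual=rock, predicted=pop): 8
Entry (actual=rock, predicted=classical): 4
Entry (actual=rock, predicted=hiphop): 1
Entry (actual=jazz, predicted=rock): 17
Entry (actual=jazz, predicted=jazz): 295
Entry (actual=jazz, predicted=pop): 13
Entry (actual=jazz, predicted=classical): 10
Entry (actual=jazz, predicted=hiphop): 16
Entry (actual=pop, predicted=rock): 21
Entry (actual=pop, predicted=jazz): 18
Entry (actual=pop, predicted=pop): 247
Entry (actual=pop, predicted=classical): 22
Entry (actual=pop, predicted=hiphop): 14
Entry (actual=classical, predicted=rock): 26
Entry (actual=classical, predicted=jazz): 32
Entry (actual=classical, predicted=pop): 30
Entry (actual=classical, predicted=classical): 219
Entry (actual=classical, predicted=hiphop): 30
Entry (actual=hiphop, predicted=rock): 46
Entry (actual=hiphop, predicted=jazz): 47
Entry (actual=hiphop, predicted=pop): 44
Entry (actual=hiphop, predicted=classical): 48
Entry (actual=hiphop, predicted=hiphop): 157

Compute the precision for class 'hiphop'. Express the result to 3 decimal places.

0.720

precision = TP/(TP+FP).
hiphop: TP=157, FP=1+16+14+30=61 → 157/218 = 0.7202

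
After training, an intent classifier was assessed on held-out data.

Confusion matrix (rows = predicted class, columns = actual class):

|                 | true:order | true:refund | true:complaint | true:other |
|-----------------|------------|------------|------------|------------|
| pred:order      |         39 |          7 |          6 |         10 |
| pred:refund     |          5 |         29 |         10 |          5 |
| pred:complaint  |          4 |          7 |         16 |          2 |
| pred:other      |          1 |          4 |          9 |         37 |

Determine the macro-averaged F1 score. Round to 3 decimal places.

Per-class F1 score (2·TP/(2·TP+FP+FN)):
  order: TP=39, FP=7+6+10=23, FN=5+4+1=10 → 78/111 = 0.7027
  refund: TP=29, FP=5+10+5=20, FN=7+7+4=18 → 58/96 = 0.6042
  complaint: TP=16, FP=4+7+2=13, FN=6+10+9=25 → 32/70 = 0.4571
  other: TP=37, FP=1+4+9=14, FN=10+5+2=17 → 74/105 = 0.7048
Macro-F1 score = mean = (0.7027 + 0.6042 + 0.4571 + 0.7048) / 4 = 0.617

0.617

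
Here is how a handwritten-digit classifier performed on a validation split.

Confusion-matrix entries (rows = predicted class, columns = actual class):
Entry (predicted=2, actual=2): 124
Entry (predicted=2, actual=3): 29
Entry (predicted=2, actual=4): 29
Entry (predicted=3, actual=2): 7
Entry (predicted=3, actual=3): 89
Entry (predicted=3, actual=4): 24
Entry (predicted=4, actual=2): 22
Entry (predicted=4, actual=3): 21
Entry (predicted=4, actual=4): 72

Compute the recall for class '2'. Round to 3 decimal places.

0.810

recall = TP/(TP+FN).
2: TP=124, FN=7+22=29 → 124/153 = 0.8105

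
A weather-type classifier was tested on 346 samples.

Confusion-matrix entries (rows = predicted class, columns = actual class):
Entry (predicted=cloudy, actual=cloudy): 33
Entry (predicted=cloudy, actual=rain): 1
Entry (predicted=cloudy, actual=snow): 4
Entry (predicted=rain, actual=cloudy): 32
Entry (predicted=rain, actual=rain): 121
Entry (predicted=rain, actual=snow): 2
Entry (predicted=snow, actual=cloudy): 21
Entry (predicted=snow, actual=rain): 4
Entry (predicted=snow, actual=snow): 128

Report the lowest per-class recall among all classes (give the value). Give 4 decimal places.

0.3837

Per-class recall (TP/(TP+FN)):
  cloudy: TP=33, FN=32+21=53 → 33/86 = 0.38372
  rain: TP=121, FN=1+4=5 → 121/126 = 0.96032
  snow: TP=128, FN=4+2=6 → 128/134 = 0.95522
Lowest is class 'cloudy' with recall = 0.3837.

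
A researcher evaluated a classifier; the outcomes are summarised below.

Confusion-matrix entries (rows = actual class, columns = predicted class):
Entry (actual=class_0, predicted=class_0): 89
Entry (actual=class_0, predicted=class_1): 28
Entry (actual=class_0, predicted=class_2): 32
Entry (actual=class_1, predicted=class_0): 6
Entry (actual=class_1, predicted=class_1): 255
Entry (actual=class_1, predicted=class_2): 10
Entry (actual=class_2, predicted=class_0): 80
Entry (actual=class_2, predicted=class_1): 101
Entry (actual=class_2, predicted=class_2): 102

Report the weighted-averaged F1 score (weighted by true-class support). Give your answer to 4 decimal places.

Per-class F1 score (2·TP/(2·TP+FP+FN)):
  class_0: TP=89, FP=6+80=86, FN=28+32=60 → 178/324 = 0.54938
  class_1: TP=255, FP=28+101=129, FN=6+10=16 → 510/655 = 0.77863
  class_2: TP=102, FP=32+10=42, FN=80+101=181 → 204/427 = 0.47775
Weighted-F1 score = Σ (supportᵢ/N)·F1 scoreᵢ with N=703: (149/703)·0.54938 + (271/703)·0.77863 + (283/703)·0.47775 = 0.6089

0.6089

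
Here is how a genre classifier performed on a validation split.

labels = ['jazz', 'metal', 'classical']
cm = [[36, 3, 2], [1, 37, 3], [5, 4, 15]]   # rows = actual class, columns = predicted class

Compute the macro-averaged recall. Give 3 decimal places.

0.802

Per-class recall (TP/(TP+FN)):
  jazz: TP=36, FN=3+2=5 → 36/41 = 0.8780
  metal: TP=37, FN=1+3=4 → 37/41 = 0.9024
  classical: TP=15, FN=5+4=9 → 15/24 = 0.6250
Macro-recall = mean = (0.8780 + 0.9024 + 0.6250) / 3 = 0.802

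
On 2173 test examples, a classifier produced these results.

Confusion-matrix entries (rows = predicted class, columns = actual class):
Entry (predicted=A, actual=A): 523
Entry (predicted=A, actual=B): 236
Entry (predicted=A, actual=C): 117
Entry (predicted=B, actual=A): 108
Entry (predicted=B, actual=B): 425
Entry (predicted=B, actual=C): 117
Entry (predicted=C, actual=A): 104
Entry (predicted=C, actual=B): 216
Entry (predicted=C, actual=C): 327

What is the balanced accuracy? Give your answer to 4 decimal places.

0.5930

Balanced accuracy = mean of per-class recall.
  A: recall = 523/735 = 0.71156
  B: recall = 425/877 = 0.48461
  C: recall = 327/561 = 0.58289
Mean = (0.71156 + 0.48461 + 0.58289) / 3 = 0.5930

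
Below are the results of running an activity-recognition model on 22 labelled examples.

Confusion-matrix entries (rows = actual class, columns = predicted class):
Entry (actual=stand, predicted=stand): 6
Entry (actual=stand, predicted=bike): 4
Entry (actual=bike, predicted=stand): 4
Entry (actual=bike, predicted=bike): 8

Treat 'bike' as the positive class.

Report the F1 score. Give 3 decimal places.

Precision = TP/(TP+FP) = 8/12 = 0.6667
Recall = TP/(TP+FN) = 8/12 = 0.6667
F1 = 2·TP/(2·TP+FP+FN) = 16/24 = 0.667

0.667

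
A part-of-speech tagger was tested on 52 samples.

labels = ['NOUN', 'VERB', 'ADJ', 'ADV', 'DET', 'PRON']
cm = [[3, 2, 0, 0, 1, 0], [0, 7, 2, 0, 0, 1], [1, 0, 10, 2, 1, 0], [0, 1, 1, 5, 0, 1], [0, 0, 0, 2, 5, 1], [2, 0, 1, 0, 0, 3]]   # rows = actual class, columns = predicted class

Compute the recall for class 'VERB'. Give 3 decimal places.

Take TP from the diagonal, FP from the rest of the 'VERB' prediction marginal, FN from the rest of the 'VERB' actual marginal.
recall = TP/(TP+FN).
VERB: TP=7, FN=0+2+0+0+1=3 → 7/10 = 0.7000

0.700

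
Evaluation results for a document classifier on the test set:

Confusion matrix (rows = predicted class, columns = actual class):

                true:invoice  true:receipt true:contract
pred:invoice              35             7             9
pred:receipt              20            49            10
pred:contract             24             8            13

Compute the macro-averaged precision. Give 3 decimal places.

0.532

Per-class precision (TP/(TP+FP)):
  invoice: TP=35, FP=7+9=16 → 35/51 = 0.6863
  receipt: TP=49, FP=20+10=30 → 49/79 = 0.6203
  contract: TP=13, FP=24+8=32 → 13/45 = 0.2889
Macro-precision = mean = (0.6863 + 0.6203 + 0.2889) / 3 = 0.532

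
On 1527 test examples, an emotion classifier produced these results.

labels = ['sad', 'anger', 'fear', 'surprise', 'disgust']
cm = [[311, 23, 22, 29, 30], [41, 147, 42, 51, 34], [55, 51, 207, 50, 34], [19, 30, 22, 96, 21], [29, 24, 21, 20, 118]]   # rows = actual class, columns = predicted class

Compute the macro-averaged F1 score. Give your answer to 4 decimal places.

Per-class F1 score (2·TP/(2·TP+FP+FN)):
  sad: TP=311, FP=41+55+19+29=144, FN=23+22+29+30=104 → 622/870 = 0.71494
  anger: TP=147, FP=23+51+30+24=128, FN=41+42+51+34=168 → 294/590 = 0.49831
  fear: TP=207, FP=22+42+22+21=107, FN=55+51+50+34=190 → 414/711 = 0.58228
  surprise: TP=96, FP=29+51+50+20=150, FN=19+30+22+21=92 → 192/434 = 0.44240
  disgust: TP=118, FP=30+34+34+21=119, FN=29+24+21+20=94 → 236/449 = 0.52561
Macro-F1 score = mean = (0.71494 + 0.49831 + 0.58228 + 0.44240 + 0.52561) / 5 = 0.5527

0.5527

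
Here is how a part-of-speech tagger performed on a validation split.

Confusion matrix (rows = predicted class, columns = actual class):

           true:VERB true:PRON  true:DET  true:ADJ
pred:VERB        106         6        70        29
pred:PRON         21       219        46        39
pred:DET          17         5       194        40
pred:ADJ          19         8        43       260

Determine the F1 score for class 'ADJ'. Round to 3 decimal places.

0.745

Treat 'ADJ' as positive and all other classes as negative.
F1 score = 2·TP/(2·TP+FP+FN).
ADJ: TP=260, FP=19+8+43=70, FN=29+39+40=108 → 520/698 = 0.7450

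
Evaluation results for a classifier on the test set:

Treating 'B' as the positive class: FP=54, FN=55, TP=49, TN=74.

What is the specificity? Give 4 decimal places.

0.5781

Specificity = TN/(TN+FP) = 74/(74+54) = 0.5781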